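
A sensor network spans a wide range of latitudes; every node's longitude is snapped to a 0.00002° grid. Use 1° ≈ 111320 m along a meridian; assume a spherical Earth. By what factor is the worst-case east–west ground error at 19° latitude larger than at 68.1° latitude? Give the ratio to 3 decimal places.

2.535

With a 0.00002° grid the true value lies within half a step, ±0.00002°/2 = ±1e-05°, of the stored one.
Error at 19° = 1e-05° × 111320 × cos 19° ≈ 1.1132 × 0.9455 = 1.0526 m.
At 68.1°: 1e-05° × 111320 × cos 68.1° = 1e-05 × 111320 × 0.3730 ≈ 0.41521 m.
Ratio: 1.0526 / 0.41521 = cos 19° / cos 68.1° ≈ 2.5350.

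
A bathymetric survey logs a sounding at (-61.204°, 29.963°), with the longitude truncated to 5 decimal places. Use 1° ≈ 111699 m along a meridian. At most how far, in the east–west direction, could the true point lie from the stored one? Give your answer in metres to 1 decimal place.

0.5 metres

Truncating at 5 decimal places can drop up to a full unit in the last place, so the longitude may be off by as much as 1e-05°.
One degree of longitude at 61.204° is 111699 × cos 61.204° ≈ 111699 × 0.4817 = 53804.6 m.
East–west error: 1e-05° × 53804.6 m/° ≈ 0.538046 m.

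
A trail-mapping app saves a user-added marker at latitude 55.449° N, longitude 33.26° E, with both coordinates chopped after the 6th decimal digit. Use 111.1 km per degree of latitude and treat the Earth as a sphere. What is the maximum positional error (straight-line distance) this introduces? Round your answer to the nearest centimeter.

Truncating at 6 decimal places can drop up to a full unit in the last place, so each coordinate may be off by as much as 1e-06°.
North–south component: 1e-06° × 111100 = 0.1111 m.
E–W at 55.449°: 1e-06° × 111100 × cos 55.449° = 1e-06 × 111100 × 0.5671 ≈ 0.0630092 m.
Worst case both components are at the extreme and orthogonal: √(0.1111² + 0.0630092²) ≈ 0.127724 m.
That is 0.127724 m = 12.772 cm.

13 centimeters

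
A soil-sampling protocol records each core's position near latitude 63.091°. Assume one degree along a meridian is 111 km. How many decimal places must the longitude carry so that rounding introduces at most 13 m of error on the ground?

At 63.091° one degree of longitude covers 111000 × cos 63.091° ≈ 111000 × 0.4526 ≈ 50235.8 m.
Rounding to N decimal places gives at most 0.5 × 10⁻ᴺ degrees of error, i.e. 0.5 × 10⁻ᴺ × 50235.8 m.
Need 0.5 × 50235.8 × 10⁻ᴺ ≤ 13 → 10⁻ᴺ ≤ 5.176e-04, so N ≥ 3.29.
So 4 decimal places suffice (2.51 m); 3 would allow up to 25.1 m.

4 decimal places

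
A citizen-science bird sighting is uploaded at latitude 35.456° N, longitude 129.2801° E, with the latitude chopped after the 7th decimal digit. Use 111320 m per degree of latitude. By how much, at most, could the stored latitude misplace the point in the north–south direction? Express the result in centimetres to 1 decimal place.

Truncating at 7 decimal places can drop up to a full unit in the last place, so the latitude may be off by as much as 1e-07°.
North–south distance: 1e-07° × 111320 m/° = 0.011132 m.
That is 0.011132 m = 1.1132 cm.

1.1 centimetres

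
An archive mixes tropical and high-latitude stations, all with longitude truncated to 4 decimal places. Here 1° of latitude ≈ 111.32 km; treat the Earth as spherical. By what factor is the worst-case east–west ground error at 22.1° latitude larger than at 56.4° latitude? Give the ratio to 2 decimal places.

1.67

Truncating at 4 decimal places can drop up to a full unit in the last place, so the longitude may be off by as much as 0.0001°.
Error at 22.1° = 0.0001° × 111320 × cos 22.1° ≈ 11.132 × 0.9265 = 10.314 m.
At 56.4°: 0.0001° × 111320 × cos 56.4° = 0.0001 × 111320 × 0.5534 ≈ 6.1604 m.
Ratio: 10.314 / 6.1604 = cos 22.1° / cos 56.4° ≈ 1.6743.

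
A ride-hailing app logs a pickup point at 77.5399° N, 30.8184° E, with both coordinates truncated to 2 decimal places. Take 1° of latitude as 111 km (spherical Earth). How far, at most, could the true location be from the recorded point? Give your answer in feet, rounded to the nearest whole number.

Truncating at 2 decimal places can drop up to a full unit in the last place, so each coordinate may be off by as much as 0.01°.
Latitude error → 0.01 × 111000 = 1110 m along the meridian.
E–W at 77.5399°: 0.01° × 111000 × cos 77.5399° = 0.01 × 111000 × 0.2158 ≈ 239.493 m.
The two errors are perpendicular, so the maximum displacement is √(1110² + 239.493²) ≈ 1135.54 m.
Converting: 1135.54 m × 3.2808 ft/m ≈ 3725.5 ft.

3726 feet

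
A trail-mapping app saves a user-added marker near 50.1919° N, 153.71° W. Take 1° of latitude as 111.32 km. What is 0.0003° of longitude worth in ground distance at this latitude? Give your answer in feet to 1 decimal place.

70.1 feet

0.0003° of longitude at 50.1919° is 0.0003 × 111320 × cos 50.1919° ≈ 0.0003 × 71269.1 = 21.3807 m.
Converting: 21.3807 m × 3.2808 ft/m ≈ 70.147 ft.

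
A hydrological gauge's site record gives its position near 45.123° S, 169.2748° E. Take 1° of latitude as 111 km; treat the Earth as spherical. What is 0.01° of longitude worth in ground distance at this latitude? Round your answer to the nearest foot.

At 45.123° a degree of longitude is 111000 × cos 45.123° ≈ 78320.2 m, so 0.01° corresponds to 783.202 m.
In feet: 783.202 m ÷ 0.3048 ≈ 2569.6 ft.

2570 feet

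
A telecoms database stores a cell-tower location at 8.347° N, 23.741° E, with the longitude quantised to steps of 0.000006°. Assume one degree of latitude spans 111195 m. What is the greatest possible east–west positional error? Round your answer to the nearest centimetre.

33 centimetres

With a 0.000006° grid the true value lies within half a step, ±0.000006°/2 = ±3e-06°, of the stored one.
One degree of longitude at 8.347° is 111195 × cos 8.347° ≈ 111195 × 0.9894 = 110017 m.
So at most 3e-06° × 110017 ≈ 0.330051 m east–west.
That is 0.330051 m = 33.005 cm.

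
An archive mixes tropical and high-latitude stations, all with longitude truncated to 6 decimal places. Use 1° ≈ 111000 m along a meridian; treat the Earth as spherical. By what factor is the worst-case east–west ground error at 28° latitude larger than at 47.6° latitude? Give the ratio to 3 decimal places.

Truncating at 6 decimal places can drop up to a full unit in the last place, so the longitude may be off by as much as 1e-06°.
Error at 28° = 1e-06° × 111000 × cos 28° ≈ 0.111 × 0.8829 = 0.098007 m.
At 47.6°: 1e-06° × 111000 × cos 47.6° = 1e-06 × 111000 × 0.6743 ≈ 0.074848 m.
The ratio reduces to cos 28° / cos 47.6° = 0.8829/0.6743 ≈ 1.3094.

1.309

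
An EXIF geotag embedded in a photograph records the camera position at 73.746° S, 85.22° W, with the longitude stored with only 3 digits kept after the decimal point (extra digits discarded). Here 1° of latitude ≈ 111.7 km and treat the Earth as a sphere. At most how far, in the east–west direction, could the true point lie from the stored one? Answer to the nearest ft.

Truncating at 3 decimal places can drop up to a full unit in the last place, so the longitude may be off by as much as 0.001°.
One degree of longitude at 73.746° is 111700 × cos 73.746° ≈ 111700 × 0.2799 = 31264.4 m.
Maximum E–W displacement: 0.001 × 31264.4 = 31.2644 m.
Converting: 31.2644 m × 3.2808 ft/m ≈ 102.57 ft.

103 ft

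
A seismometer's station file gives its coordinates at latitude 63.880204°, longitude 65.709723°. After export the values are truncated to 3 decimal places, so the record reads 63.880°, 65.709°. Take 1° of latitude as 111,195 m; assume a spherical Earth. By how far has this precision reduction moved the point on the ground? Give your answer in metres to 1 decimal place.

42.0 metres

The latitude changed by +0.000204° and the longitude by +0.000723°.
N–S: 0.000204° × 111195 m/° = 22.6838 m.
East–west at this latitude: 0.000723° × 111195 × cos 63.88° ≈ 0.000723 × 48953.9 = 35.3937 m.
Combined displacement = (22.6838² + 35.3937²)^½ ≈ 42.0389 m.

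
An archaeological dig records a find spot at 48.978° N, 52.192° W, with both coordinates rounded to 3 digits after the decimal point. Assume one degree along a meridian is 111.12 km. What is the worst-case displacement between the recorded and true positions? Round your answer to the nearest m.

66 m

Rounding to 3 decimal places leaves each coordinate within ±0.0005° of the true value.
N–S: 0.0005° × 111120 m/° = 55.56 m.
E–W at 48.978°: 0.0005° × 111120 × cos 48.978° = 0.0005 × 111120 × 0.6563 ≈ 36.4667 m.
Worst case both components are at the extreme and orthogonal: √(55.56² + 36.4667²) ≈ 66.4585 m.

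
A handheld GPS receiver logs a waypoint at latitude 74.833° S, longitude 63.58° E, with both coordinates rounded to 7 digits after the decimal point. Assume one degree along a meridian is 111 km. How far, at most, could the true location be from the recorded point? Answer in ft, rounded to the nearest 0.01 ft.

Rounding to 7 decimal places leaves each coordinate within ±5e-08° of the true value.
North–south component: 5e-08° × 111000 = 0.00555 m.
E–W at 74.833°: 5e-08° × 111000 × cos 74.833° = 5e-08 × 111000 × 0.2616 ≈ 0.00145206 m.
The two errors are perpendicular, so the maximum displacement is √(0.00555² + 0.00145206²) ≈ 0.00573681 m.
Converting: 0.00573681 m × 3.2808 ft/m ≈ 0.018822 ft.

0.02 ft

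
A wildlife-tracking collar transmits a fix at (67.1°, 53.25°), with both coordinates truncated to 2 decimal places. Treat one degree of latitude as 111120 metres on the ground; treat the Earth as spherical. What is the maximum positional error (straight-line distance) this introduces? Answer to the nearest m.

Truncating at 2 decimal places can drop up to a full unit in the last place, so each coordinate may be off by as much as 0.01°.
North–south component: 0.01° × 111120 = 1111.2 m.
East–west component at 67.1°: 0.01° × 111120 × cos 67.1° ≈ 0.01 × 43239.5 ≈ 432.395 m.
The two errors are perpendicular, so the maximum displacement is √(1111.2² + 432.395²) ≈ 1192.36 m.

1192 m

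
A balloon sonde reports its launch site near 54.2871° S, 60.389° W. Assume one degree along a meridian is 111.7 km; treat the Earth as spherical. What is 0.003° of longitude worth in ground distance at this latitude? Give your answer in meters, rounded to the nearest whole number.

196 meters

At 54.2871° a degree of longitude is 111700 × cos 54.2871° ≈ 65202 m, so 0.003° corresponds to 195.606 m.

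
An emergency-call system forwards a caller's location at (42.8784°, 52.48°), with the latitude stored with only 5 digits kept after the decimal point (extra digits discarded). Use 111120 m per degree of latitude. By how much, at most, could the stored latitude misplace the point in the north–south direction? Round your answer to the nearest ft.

Truncating at 5 decimal places can drop up to a full unit in the last place, so the latitude may be off by as much as 1e-05°.
North–south distance: 1e-05° × 111120 m/° = 1.1112 m.
Converting: 1.1112 m × 3.2808 ft/m ≈ 3.6457 ft.

4 ft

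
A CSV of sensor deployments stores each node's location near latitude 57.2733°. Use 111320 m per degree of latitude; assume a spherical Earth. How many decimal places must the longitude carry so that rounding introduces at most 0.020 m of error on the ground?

7

At 57.2733° one degree of longitude covers 111320 × cos 57.2733° ≈ 111320 × 0.5406 ≈ 60183.2 m.
With N decimal places the half-ulp bound is 0.5·10⁻ᴺ°, or 0.5·10⁻ᴺ × 60183.2 m on the ground.
Setting 30091.6 × 10⁻ᴺ ≤ 0.020 gives 10ᴺ ≥ 1.505e+06, i.e. N ≥ 6.18.
At 6 places the error can reach 0.0301 m, but 7 places keeps it to 0.00301 m.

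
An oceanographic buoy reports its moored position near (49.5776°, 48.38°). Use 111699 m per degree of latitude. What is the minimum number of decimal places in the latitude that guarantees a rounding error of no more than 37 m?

One degree of latitude covers 111699 m.
With N decimal places the half-ulp bound is 0.5·10⁻ᴺ°, or 0.5·10⁻ᴺ × 111699 m on the ground.
Need 0.5 × 111699 × 10⁻ᴺ ≤ 37 → 10⁻ᴺ ≤ 6.625e-04, so N ≥ 3.18.
So 4 decimal places suffice (5.58 m); 3 would allow up to 55.8 m.

4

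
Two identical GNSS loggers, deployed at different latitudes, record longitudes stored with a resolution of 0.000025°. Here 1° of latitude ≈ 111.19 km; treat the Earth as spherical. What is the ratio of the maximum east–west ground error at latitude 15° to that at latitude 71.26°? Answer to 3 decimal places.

With a 0.000025° grid the true value lies within half a step, ±0.000025°/2 = ±1.25e-05°, of the stored one.
Error at 15° = 1.25e-05° × 111190 × cos 15° ≈ 1.3899 × 0.9659 = 1.3425 m.
At 71.26°: 1.25e-05° × 111190 × cos 71.26° = 1.25e-05 × 111190 × 0.3213 ≈ 0.44653 m.
The ratio reduces to cos 15° / cos 71.26° = 0.9659/0.3213 ≈ 3.0065.

3.007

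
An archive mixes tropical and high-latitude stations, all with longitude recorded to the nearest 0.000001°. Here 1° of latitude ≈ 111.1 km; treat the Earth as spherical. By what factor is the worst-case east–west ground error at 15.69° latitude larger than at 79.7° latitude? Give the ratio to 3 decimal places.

Rounding to 6 decimal places leaves the longitude within ±5e-07° of the true value.
At 15.69°: 5e-07° × 111100 × cos 15.69° = 5e-07 × 111100 × 0.9627 ≈ 0.05348 m.
At 79.7°: 5e-07° × 111100 × cos 79.7° = 5e-07 × 111100 × 0.1788 ≈ 0.0099325 m.
The ratio reduces to cos 15.69° / cos 79.7° = 0.9627/0.1788 ≈ 5.3844.

5.384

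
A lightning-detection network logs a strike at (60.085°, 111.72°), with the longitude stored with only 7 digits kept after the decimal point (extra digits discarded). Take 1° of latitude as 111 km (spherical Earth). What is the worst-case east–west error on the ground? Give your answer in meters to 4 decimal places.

Truncating at 7 decimal places can drop up to a full unit in the last place, so the longitude may be off by as much as 1e-07°.
One degree of longitude at 60.085° is 111000 × cos 60.085° ≈ 111000 × 0.4987 = 55357.3 m.
So at most 1e-07° × 55357.3 ≈ 0.00553573 m east–west.

0.0055 meters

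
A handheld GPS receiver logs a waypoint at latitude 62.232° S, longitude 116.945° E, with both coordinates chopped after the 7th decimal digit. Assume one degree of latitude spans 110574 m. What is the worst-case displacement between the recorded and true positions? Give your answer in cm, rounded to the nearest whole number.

Truncating at 7 decimal places can drop up to a full unit in the last place, so each coordinate may be off by as much as 1e-07°.
N–S: 1e-07° × 110574 m/° = 0.0110574 m.
Longitude error → 1e-07 × 110574 × cos 62.232° = 1e-07 × 110574 × 0.4659 ≈ 0.00515156 m.
The two errors are perpendicular, so the maximum displacement is √(0.0110574² + 0.00515156²) ≈ 0.0121986 m.
That is 0.0121986 m = 1.2199 cm.

1 cm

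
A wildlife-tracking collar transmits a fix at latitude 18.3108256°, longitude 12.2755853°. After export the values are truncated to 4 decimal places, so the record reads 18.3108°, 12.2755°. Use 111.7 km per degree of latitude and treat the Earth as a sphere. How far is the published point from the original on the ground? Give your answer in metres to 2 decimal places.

9.49 metres

The latitude changed by +0.0000256° and the longitude by +0.0000853°.
N–S: 0.0000256° × 111700 m/° = 2.85952 m.
East–west at this latitude: 0.0000853° × 111700 × cos 18.3108° ≈ 0.0000853 × 106044 = 9.04557 m.
Combined displacement = (2.85952² + 9.04557²)^½ ≈ 9.48679 m.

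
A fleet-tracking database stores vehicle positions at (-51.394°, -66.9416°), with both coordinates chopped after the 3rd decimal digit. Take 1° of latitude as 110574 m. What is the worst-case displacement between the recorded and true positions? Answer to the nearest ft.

Truncating at 3 decimal places can drop up to a full unit in the last place, so each coordinate may be off by as much as 0.001°.
Latitude error → 0.001 × 110574 = 110.574 m along the meridian.
Longitude error → 0.001 × 110574 × cos 51.394° = 0.001 × 110574 × 0.6240 ≈ 68.9939 m.
Combining orthogonally: (110.574² + 68.9939²)^½ ≈ 130.333 m.
Converting: 130.333 m × 3.2808 ft/m ≈ 427.6 ft.

428 ft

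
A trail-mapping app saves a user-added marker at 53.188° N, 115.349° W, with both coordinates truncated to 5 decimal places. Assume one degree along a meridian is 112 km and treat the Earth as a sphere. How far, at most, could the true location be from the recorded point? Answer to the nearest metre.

1 metres

Truncating at 5 decimal places can drop up to a full unit in the last place, so each coordinate may be off by as much as 1e-05°.
Latitude error → 1e-05 × 112000 = 1.12 m along the meridian.
Longitude error → 1e-05 × 112000 × cos 53.188° = 1e-05 × 112000 × 0.5992 ≈ 0.671094 m.
Combining orthogonally: (1.12² + 0.671094²)^½ ≈ 1.30567 m.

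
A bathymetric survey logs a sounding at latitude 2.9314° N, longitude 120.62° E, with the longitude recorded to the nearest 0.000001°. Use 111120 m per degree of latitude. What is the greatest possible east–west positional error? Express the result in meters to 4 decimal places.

0.0555 meters

Rounding to 6 decimal places leaves the longitude within ±5e-07° of the true value.
Parallels shrink by cos φ, so at 2.9314° a degree of longitude is 111120 × 0.9987 ≈ 110975 m.
East–west error: 5e-07° × 110975 m/° ≈ 0.0554873 m.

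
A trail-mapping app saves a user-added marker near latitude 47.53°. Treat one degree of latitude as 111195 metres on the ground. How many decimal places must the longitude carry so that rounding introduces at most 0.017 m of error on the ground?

7 decimal places

At 47.53° one degree of longitude covers 111195 × cos 47.53° ≈ 111195 × 0.6752 ≈ 75079.3 m.
Rounding to N decimal places gives at most 0.5 × 10⁻ᴺ degrees of error, i.e. 0.5 × 10⁻ᴺ × 75079.3 m.
Need 0.5 × 75079.3 × 10⁻ᴺ ≤ 0.017 → 10⁻ᴺ ≤ 4.529e-07, so N ≥ 6.34.
N = 6 would give 0.0375 m (too coarse); N = 7 gives 0.00375 m ≤ 0.017 m.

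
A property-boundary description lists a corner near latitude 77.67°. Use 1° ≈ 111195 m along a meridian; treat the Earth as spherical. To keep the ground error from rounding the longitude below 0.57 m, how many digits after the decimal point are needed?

At 77.67° one degree of longitude covers 111195 × cos 77.67° ≈ 111195 × 0.2135 ≈ 23744.8 m.
N decimal places → at most half a unit in the last place, 0.5 × 10⁻ᴺ° = 23744.8/2 × 10⁻ᴺ m.
Setting 11872.4 × 10⁻ᴺ ≤ 0.57 gives 10ᴺ ≥ 2.083e+04, i.e. N ≥ 4.32.
N = 4 would give 1.19 m (too coarse); N = 5 gives 0.119 m ≤ 0.57 m.

5 decimal places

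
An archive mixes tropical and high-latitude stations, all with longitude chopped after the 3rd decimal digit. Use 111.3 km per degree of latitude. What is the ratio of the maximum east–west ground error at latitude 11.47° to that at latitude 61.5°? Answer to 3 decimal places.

2.054

Truncating at 3 decimal places can drop up to a full unit in the last place, so the longitude may be off by as much as 0.001°.
At 11.47°: 0.001° × 111300 × cos 11.47° = 0.001 × 111300 × 0.9800 ≈ 109.08 m.
At 61.5°: 0.001° × 111300 × cos 61.5° = 0.001 × 111300 × 0.4772 ≈ 53.108 m.
The ratio reduces to cos 11.47° / cos 61.5° = 0.9800/0.4772 ≈ 2.0539.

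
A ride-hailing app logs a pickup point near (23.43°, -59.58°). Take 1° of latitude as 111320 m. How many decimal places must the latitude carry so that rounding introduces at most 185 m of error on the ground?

One degree of latitude covers 111320 m.
With N decimal places the half-ulp bound is 0.5·10⁻ᴺ°, or 0.5·10⁻ᴺ × 111320 m on the ground.
Need 0.5 × 111320 × 10⁻ᴺ ≤ 185 → 10⁻ᴺ ≤ 3.324e-03, so N ≥ 2.48.
So 3 decimal places suffice (55.7 m); 2 would allow up to 557 m.

3 decimal places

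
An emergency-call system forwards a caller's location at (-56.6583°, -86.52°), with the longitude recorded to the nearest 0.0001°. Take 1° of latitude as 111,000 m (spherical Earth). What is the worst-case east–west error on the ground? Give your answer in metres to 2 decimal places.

Rounding to 4 decimal places leaves the longitude within ±5e-05° of the true value.
One degree of longitude at 56.6583° is 111000 × cos 56.6583° ≈ 111000 × 0.5496 = 61009 m.
So at most 5e-05° × 61009 ≈ 3.05045 m east–west.

3.05 metres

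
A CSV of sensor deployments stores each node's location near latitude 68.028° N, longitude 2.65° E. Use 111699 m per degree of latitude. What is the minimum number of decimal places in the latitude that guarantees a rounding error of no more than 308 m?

3

One degree of latitude covers 111699 m.
N decimal places → at most half a unit in the last place, 0.5 × 10⁻ᴺ° = 111699/2 × 10⁻ᴺ m.
Need 0.5 × 111699 × 10⁻ᴺ ≤ 308 → 10⁻ᴺ ≤ 5.515e-03, so N ≥ 2.26.
At 2 places the error can reach 558 m, but 3 places keeps it to 55.8 m.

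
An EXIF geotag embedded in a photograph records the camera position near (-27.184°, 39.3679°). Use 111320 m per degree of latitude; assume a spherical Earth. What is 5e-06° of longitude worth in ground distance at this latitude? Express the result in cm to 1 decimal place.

One degree of longitude here spans 111320 × cos 27.184° = 111320 × 0.8895 ≈ 99024 m; 5e-06° of that is 0.49512 m.
That is 0.49512 m = 49.512 cm.

49.5 cm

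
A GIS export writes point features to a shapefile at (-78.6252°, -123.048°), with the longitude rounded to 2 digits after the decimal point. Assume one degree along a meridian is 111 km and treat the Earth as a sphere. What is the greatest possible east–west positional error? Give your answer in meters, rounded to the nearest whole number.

Rounding to 2 decimal places leaves the longitude within ±0.005° of the true value.
Parallels shrink by cos φ, so at 78.6252° a degree of longitude is 111000 × 0.1972 ≈ 21892.1 m.
East–west error: 0.005° × 21892.1 m/° ≈ 109.461 m.

109 meters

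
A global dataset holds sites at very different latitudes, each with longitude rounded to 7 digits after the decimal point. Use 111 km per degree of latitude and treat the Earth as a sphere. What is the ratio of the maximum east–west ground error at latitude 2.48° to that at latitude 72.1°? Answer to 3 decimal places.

Rounding to 7 decimal places leaves the longitude within ±5e-08° of the true value.
Error at 2.48° = 5e-08° × 111000 × cos 2.48° ≈ 0.00555 × 0.9991 = 0.0055448 m.
Error at 72.1° = 5e-08° × 111000 × cos 72.1° ≈ 0.00555 × 0.3074 = 0.0017058 m.
The ratio reduces to cos 2.48° / cos 72.1° = 0.9991/0.3074 ≈ 3.2505.

3.251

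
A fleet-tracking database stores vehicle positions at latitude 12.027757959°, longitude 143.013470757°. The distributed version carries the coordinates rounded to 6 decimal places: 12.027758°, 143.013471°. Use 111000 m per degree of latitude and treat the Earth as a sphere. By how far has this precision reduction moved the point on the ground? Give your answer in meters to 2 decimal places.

0.03 meters

The latitude changed by -0.000000041° and the longitude by -0.000000243°.
North–south shift: -0.000000041 × 111000 = -0.004551 m.
East–west at this latitude: -0.000000243° × 111000 × cos 12.0278° ≈ -0.000000243 × 108563 = -0.0263809 m.
Combined displacement = (0.004551² + 0.0263809²)^½ ≈ 0.0267705 m.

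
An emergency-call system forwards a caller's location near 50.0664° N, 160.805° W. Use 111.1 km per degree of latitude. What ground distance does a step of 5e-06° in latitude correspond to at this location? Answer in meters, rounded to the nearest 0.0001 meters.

Along a meridian 5e-06° is 5e-06 × 111100 = 0.5555 m.

0.5555 meters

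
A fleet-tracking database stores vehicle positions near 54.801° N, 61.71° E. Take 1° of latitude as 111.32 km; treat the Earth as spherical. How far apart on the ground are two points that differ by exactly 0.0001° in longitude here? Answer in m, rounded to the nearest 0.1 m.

0.0001° of longitude at 54.801° is 0.0001 × 111320 × cos 54.801° ≈ 0.0001 × 64166.9 = 6.41669 m.

6.4 m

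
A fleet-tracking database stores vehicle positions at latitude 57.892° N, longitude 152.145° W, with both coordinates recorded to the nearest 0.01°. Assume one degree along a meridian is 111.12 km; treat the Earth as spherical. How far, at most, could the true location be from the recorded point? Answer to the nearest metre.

629 metres

Rounding to 2 decimal places leaves each coordinate within ±0.005° of the true value.
N–S: 0.005° × 111120 m/° = 555.6 m.
Longitude error → 0.005 × 111120 × cos 57.892° = 0.005 × 111120 × 0.5315 ≈ 295.311 m.
Worst case both components are at the extreme and orthogonal: √(555.6² + 295.311²) ≈ 629.206 m.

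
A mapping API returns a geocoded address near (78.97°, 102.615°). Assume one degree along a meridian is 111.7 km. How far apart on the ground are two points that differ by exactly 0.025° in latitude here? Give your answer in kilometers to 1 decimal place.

2.8 kilometers

0.025° × 111700 m/° = 2792.5 m.
That is 2792.5 m = 2.7925 km.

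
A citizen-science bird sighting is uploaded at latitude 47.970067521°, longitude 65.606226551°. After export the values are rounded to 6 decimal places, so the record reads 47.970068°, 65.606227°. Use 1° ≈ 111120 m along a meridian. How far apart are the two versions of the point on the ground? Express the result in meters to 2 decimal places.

0.06 meters

Δlat = 47.970067521 − 47.970068 = -0.000000479°; Δlon = 65.606226551 − 65.606227 = -0.000000449°.
N–S: -0.000000479° × 111120 m/° = -0.0532265 m.
East–west at this latitude: -0.000000449° × 111120 × cos 47.9701° ≈ -0.000000449 × 74396.9 = -0.0334042 m.
Combined displacement = (0.0532265² + 0.0334042²)^½ ≈ 0.0628403 m.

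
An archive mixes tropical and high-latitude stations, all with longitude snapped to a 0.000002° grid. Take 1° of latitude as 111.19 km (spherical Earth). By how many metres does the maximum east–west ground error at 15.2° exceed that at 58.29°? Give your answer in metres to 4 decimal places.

With a 0.000002° grid the true value lies within half a step, ±0.000002°/2 = ±1e-06°, of the stored one.
Error at 15.2° = 1e-06° × 111190 × cos 15.2° ≈ 0.11119 × 0.9650 = 0.1073 m.
Error at 58.29° = 1e-06° × 111190 × cos 58.29° ≈ 0.11119 × 0.5256 = 0.058444 m.
So the lower-latitude error exceeds the higher by 0.1073 − 0.058444 = 0.048856 m.

0.0489 metres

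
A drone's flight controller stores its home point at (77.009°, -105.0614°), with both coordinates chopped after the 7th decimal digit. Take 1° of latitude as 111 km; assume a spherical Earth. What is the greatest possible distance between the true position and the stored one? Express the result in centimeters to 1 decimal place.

1.1 centimeters

Truncating at 7 decimal places can drop up to a full unit in the last place, so each coordinate may be off by as much as 1e-07°.
N–S: 1e-07° × 111000 m/° = 0.0111 m.
East–west component at 77.009°: 1e-07° × 111000 × cos 77.009° ≈ 1e-07 × 24952.6 ≈ 0.00249526 m.
The two errors are perpendicular, so the maximum displacement is √(0.0111² + 0.00249526²) ≈ 0.011377 m.
That is 0.011377 m = 1.1377 cm.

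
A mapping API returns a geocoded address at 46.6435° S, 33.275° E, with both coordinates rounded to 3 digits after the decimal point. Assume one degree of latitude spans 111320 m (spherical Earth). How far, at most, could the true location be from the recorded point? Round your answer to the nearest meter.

Rounding to 3 decimal places leaves each coordinate within ±0.0005° of the true value.
North–south component: 0.0005° × 111320 = 55.66 m.
East–west component at 46.6435°: 0.0005° × 111320 × cos 46.6435° ≈ 0.0005 × 76425.2 ≈ 38.2126 m.
Worst case both components are at the extreme and orthogonal: √(55.66² + 38.2126²) ≈ 67.5147 m.

68 meters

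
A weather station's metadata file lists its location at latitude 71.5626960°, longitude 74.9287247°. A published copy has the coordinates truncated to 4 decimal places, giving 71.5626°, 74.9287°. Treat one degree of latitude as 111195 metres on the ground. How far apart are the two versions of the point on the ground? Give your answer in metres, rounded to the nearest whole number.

11 metres

Δlat = 71.5626960 − 71.5626 = +0.0000960°; Δlon = 74.9287247 − 74.9287 = +0.0000247°.
North–south shift: 0.0000960 × 111195 = 10.6747 m.
East–west at this latitude: 0.0000247° × 111195 × cos 71.5626° ≈ 0.0000247 × 35167.5 = 0.868636 m.
Hypotenuse of the two orthogonal shifts: √(10.6747² + 0.868636²) = 10.71 m.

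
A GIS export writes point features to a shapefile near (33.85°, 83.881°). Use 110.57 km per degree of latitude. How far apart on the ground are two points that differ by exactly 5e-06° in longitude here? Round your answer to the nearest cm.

46 cm

5e-06° of longitude at 33.85° is 5e-06 × 110570 × cos 33.85° ≈ 5e-06 × 91828.2 = 0.459141 m.
That is 0.459141 m = 45.914 cm.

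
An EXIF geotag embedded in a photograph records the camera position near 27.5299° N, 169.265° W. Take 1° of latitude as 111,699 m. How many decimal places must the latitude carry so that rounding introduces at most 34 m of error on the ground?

One degree of latitude covers 111699 m.
With N decimal places the half-ulp bound is 0.5·10⁻ᴺ°, or 0.5·10⁻ᴺ × 111699 m on the ground.
Setting 55849.5 × 10⁻ᴺ ≤ 34 gives 10ᴺ ≥ 1643, i.e. N ≥ 3.22.
So 4 decimal places suffice (5.58 m); 3 would allow up to 55.8 m.

4 decimal places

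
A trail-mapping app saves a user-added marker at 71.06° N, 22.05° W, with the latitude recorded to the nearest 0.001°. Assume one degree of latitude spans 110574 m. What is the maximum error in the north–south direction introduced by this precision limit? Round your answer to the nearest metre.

Rounding to 3 decimal places leaves the latitude within ±0.0005° of the true value.
Along the meridian that is 0.0005° × 110574 m/° = 55.287 m.

55 metres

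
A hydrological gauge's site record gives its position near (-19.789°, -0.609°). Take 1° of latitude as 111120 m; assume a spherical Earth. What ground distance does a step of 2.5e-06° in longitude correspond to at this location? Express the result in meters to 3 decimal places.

2.5e-06° of longitude at 19.789° is 2.5e-06 × 111120 × cos 19.789° ≈ 2.5e-06 × 104558 = 0.261395 m.

0.261 meters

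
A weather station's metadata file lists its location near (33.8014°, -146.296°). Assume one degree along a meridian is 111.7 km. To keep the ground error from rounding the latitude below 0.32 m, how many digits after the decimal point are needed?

One degree of latitude covers 111700 m.
With N decimal places the half-ulp bound is 0.5·10⁻ᴺ°, or 0.5·10⁻ᴺ × 111700 m on the ground.
Need 0.5 × 111700 × 10⁻ᴺ ≤ 0.32 → 10⁻ᴺ ≤ 5.730e-06, so N ≥ 5.24.
So 6 decimal places suffice (0.0558 m); 5 would allow up to 0.558 m.

6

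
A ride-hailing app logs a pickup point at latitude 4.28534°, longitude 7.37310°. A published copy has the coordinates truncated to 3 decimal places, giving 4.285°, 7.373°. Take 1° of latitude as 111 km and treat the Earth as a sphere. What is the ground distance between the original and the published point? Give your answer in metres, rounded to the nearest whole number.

Δlat = 4.28534 − 4.285 = +0.00034°; Δlon = 7.37310 − 7.373 = +0.00010°.
N–S: 0.00034° × 111000 m/° = 37.74 m.
E–W at 4.285°: 0.00010° × 111000 × cos 4.285° = 0.00010 × 111000 × 0.9972 ≈ 11.069 m.
Hypotenuse of the two orthogonal shifts: √(37.74² + 11.069²) = 39.3298 m.

39 metres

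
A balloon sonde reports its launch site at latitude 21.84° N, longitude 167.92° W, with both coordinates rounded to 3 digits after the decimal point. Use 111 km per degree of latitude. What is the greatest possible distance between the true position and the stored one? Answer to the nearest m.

76 m

Rounding to 3 decimal places leaves each coordinate within ±0.0005° of the true value.
North–south component: 0.0005° × 111000 = 55.5 m.
Longitude error → 0.0005 × 111000 × cos 21.84° = 0.0005 × 111000 × 0.9282 ≈ 51.5166 m.
Combining orthogonally: (55.5² + 51.5166²)^½ ≈ 75.7245 m.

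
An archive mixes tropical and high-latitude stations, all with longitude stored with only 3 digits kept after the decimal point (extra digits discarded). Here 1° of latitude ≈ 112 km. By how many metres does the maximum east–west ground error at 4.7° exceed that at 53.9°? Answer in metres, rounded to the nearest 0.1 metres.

Truncating at 3 decimal places can drop up to a full unit in the last place, so the longitude may be off by as much as 0.001°.
At 4.7°: 0.001° × 112000 × cos 4.7° = 0.001 × 112000 × 0.9966 ≈ 111.62 m.
At 53.9°: 0.001° × 112000 × cos 53.9° = 0.001 × 112000 × 0.5892 ≈ 65.99 m.
So the lower-latitude error exceeds the higher by 111.62 − 65.99 = 45.633 m.

45.6 metres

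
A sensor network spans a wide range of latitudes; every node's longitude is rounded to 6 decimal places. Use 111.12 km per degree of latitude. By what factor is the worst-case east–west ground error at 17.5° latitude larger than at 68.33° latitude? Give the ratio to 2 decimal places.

Rounding to 6 decimal places leaves the longitude within ±5e-07° of the true value.
Error at 17.5° = 5e-07° × 111120 × cos 17.5° ≈ 0.05556 × 0.9537 = 0.052989 m.
At 68.33°: 5e-07° × 111120 × cos 68.33° = 5e-07 × 111120 × 0.3693 ≈ 0.020516 m.
The ratio reduces to cos 17.5° / cos 68.33° = 0.9537/0.3693 ≈ 2.5828.

2.58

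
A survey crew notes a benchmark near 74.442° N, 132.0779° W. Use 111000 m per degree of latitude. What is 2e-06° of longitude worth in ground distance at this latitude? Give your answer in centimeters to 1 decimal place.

2e-06° of longitude at 74.442° is 2e-06 × 111000 × cos 74.442° ≈ 2e-06 × 29771.7 = 0.0595434 m.
That is 0.0595434 m = 5.9543 cm.

6.0 centimeters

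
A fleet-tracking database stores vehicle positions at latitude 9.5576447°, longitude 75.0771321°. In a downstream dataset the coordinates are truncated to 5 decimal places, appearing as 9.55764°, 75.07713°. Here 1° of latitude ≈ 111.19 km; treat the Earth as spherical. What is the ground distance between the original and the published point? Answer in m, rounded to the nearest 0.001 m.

0.571 m

Δlat = 9.5576447 − 9.55764 = +0.0000047°; Δlon = 75.0771321 − 75.07713 = +0.0000021°.
North–south shift: 0.0000047 × 111190 = 0.522593 m.
E–W at 9.55764°: 0.0000021° × 111190 × cos 9.55764° = 0.0000021 × 111190 × 0.9861 ≈ 0.230258 m.
Hypotenuse of the two orthogonal shifts: √(0.522593² + 0.230258²) = 0.571071 m.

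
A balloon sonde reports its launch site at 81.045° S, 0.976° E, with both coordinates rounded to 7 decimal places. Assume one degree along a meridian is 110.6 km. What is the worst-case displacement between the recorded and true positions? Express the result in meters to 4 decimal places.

Rounding to 7 decimal places leaves each coordinate within ±5e-08° of the true value.
North–south component: 5e-08° × 110600 = 0.00553 m.
E–W at 81.045°: 5e-08° × 110600 × cos 81.045° = 5e-08 × 110600 × 0.1557 ≈ 0.000860793 m.
Combining orthogonally: (0.00553² + 0.000860793²)^½ ≈ 0.00559659 m.

0.0056 meters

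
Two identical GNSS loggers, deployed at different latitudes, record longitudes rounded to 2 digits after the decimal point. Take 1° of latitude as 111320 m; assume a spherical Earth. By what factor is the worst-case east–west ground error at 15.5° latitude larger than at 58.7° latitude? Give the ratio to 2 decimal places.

Rounding to 2 decimal places leaves the longitude within ±0.005° of the true value.
At 15.5°: 0.005° × 111320 × cos 15.5° = 0.005 × 111320 × 0.9636 ≈ 536.36 m.
At 58.7°: 0.005° × 111320 × cos 58.7° = 0.005 × 111320 × 0.5195 ≈ 289.16 m.
Ratio: 536.36 / 289.16 = cos 15.5° / cos 58.7° ≈ 1.8549.

1.85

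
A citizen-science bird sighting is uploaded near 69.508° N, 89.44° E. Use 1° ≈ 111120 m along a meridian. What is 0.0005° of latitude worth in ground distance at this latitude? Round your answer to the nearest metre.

56 metres

Along a meridian 0.0005° is 0.0005 × 111120 = 55.56 m.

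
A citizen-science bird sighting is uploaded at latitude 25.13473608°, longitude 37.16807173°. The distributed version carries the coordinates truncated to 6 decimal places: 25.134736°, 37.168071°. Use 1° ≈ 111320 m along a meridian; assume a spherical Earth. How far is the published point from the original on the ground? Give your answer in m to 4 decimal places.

0.0741 m

Δlat = 25.13473608 − 25.134736 = +0.00000008°; Δlon = 37.16807173 − 37.168071 = +0.00000073°.
North–south shift: 0.00000008 × 111320 = 0.0089056 m.
E–W at 25.1347°: 0.00000073° × 111320 × cos 25.1347° = 0.00000073 × 111320 × 0.9053 ≈ 0.0735689 m.
Hypotenuse of the two orthogonal shifts: √(0.0089056² + 0.0735689²) = 0.0741059 m.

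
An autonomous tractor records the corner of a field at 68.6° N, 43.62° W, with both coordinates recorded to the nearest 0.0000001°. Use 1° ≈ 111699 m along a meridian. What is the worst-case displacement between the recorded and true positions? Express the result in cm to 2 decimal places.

Rounding to 7 decimal places leaves each coordinate within ±5e-08° of the true value.
N–S: 5e-08° × 111699 m/° = 0.00558495 m.
E–W at 68.6°: 5e-08° × 111699 × cos 68.6° = 5e-08 × 111699 × 0.3649 ≈ 0.00203782 m.
Combining orthogonally: (0.00558495² + 0.00203782²)^½ ≈ 0.00594511 m.
That is 0.00594511 m = 0.59451 cm.

0.59 cm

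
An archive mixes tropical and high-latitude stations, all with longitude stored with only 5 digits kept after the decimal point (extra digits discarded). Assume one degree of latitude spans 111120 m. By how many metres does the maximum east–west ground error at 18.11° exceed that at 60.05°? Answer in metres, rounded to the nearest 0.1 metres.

0.5 metres

Truncating at 5 decimal places can drop up to a full unit in the last place, so the longitude may be off by as much as 1e-05°.
At 18.11°: 1e-05° × 111120 × cos 18.11° = 1e-05 × 111120 × 0.9505 ≈ 1.0562 m.
At 60.05°: 1e-05° × 111120 × cos 60.05° = 1e-05 × 111120 × 0.4992 ≈ 0.55476 m.
So the lower-latitude error exceeds the higher by 1.0562 − 0.55476 = 0.50139 m.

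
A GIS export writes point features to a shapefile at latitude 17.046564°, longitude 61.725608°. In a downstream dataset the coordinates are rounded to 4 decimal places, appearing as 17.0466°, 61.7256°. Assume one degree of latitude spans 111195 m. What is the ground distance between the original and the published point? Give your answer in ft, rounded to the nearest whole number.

Δlat = 17.046564 − 17.0466 = -0.000036°; Δlon = 61.725608 − 61.7256 = +0.000008°.
North–south shift: -0.000036 × 111195 = -4.00302 m.
E–W at 17.0466°: 0.000008° × 111195 × cos 17.0466° = 0.000008 × 111195 × 0.9561 ≈ 0.850479 m.
Hypotenuse of the two orthogonal shifts: √(4.00302² + 0.850479²) = 4.09237 m.
Converting: 4.09237 m × 3.2808 ft/m ≈ 13.426 ft.

13 ft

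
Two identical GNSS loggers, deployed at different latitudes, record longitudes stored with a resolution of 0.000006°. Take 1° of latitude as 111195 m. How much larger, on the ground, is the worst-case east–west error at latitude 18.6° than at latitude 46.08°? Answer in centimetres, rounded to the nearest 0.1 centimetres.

8.5 centimetres

With a 0.000006° grid the true value lies within half a step, ±0.000006°/2 = ±3e-06°, of the stored one.
Error at 18.6° = 3e-06° × 111195 × cos 18.6° ≈ 0.33359 × 0.9478 = 0.31616 m.
Error at 46.08° = 3e-06° × 111195 × cos 46.08° ≈ 0.33359 × 0.6937 = 0.23139 m.
So the lower-latitude error exceeds the higher by 0.31616 − 0.23139 = 0.084769 m.
That is 0.084769 m = 8.4769 cm.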